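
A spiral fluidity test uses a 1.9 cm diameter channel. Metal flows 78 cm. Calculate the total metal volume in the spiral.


Formula: V = pi * (d/2)^2 * L  (cylinder volume)
Radius = 1.9/2 = 0.95 cm
V = pi * 0.95^2 * 78 = 221.1524 cm^3


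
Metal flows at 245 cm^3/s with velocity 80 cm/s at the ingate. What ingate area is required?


Formula: A_ingate = Q / v  (continuity equation)
A = 245 cm^3/s / 80 cm/s = 3.0625 cm^2

3.0625 cm^2


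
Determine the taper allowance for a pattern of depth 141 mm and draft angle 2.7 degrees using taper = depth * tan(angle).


Formula: taper = depth * tan(draft_angle)
tan(2.7 deg) = 0.0471588
taper = 141 mm * 0.0471588 = 6.6494 mm

Answer: 6.6494 mm


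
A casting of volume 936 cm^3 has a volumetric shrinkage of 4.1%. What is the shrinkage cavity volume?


Formula: V_shrink = V_casting * shrinkage_pct / 100
V_shrink = 936 cm^3 * 4.1 / 100 = 38.3760 cm^3

Final answer: 38.3760 cm^3


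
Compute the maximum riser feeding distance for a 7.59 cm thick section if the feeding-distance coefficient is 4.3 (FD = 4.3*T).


Formula: FD = 4.3 * T  (riser feeding-distance rule)
FD = 4.3 * 7.59 cm = 32.6370 cm

Answer: 32.6370 cm


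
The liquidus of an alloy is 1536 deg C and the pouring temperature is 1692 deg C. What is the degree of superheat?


Formula: Superheat = T_pour - T_melt
Superheat = 1692 - 1536 = 156 deg C

Answer: 156 deg C


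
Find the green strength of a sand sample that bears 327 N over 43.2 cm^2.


Formula: Compressive Strength = Force / Area
Strength = 327 N / 43.2 cm^2 = 7.5694 N/cm^2

Final answer: 7.5694 N/cm^2


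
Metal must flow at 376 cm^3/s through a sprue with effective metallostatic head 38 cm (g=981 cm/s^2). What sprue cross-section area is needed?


Formula: v = sqrt(2*g*h), A = Q/v
Velocity: v = sqrt(2 * 981 * 38) = sqrt(74556) = 273.0494 cm/s
Sprue area: A = Q / v = 376 / 273.0494 = 1.3770 cm^2

1.3770 cm^2


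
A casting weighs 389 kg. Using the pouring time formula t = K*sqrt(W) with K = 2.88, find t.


Formula: t = K * sqrt(W)
sqrt(W) = sqrt(389) = 19.72308
t = 2.88 * 19.72308 = 56.8025 s

Final answer: 56.8025 s


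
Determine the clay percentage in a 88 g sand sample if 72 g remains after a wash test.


Formula: Clay% = (W_total - W_washed) / W_total * 100
Clay mass = 88 - 72 = 16 g
Clay% = 16 / 88 * 100 = 18.1818%

Answer: 18.1818%


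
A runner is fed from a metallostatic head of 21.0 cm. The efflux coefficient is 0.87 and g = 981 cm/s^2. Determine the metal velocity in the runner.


Formula: v = Cd * sqrt(2 * g * h)  (Torricelli with discharge coefficient)
2*g*h = 2 * 981 * 21.0 = 41202.0 cm^2/s^2
sqrt(41202.0) = 202.98276 cm/s
v = 0.87 * 202.98276 = 176.5950 cm/s


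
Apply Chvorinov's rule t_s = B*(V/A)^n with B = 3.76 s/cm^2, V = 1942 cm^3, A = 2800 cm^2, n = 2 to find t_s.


Formula: t_s = B * (V/A)^n  (Chvorinov's rule, n=2)
Modulus M = V/A = 1942/2800 = 0.693571 cm
M^2 = 0.693571^2 = 0.481041 cm^2
t_s = 3.76 * 0.481041 = 1.8087 s


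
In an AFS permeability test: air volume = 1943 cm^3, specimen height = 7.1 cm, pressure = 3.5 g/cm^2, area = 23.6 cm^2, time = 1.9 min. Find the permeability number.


Formula: Permeability Number P = (V * H) / (p * A * t)
Numerator: V * H = 1943 * 7.1 = 13795.3
Denominator: p * A * t = 3.5 * 23.6 * 1.9 = 156.94
P = 13795.3 / 156.94 = 87.9017

Final answer: 87.9017


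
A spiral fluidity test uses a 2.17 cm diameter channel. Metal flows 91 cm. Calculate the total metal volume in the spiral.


Formula: V = pi * (d/2)^2 * L  (cylinder volume)
Radius = 2.17/2 = 1.085 cm
V = pi * 1.085^2 * 91 = 336.5509 cm^3

336.5509 cm^3


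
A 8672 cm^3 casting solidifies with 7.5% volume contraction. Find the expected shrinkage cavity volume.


Formula: V_shrink = V_casting * shrinkage_pct / 100
V_shrink = 8672 cm^3 * 7.5 / 100 = 650.4000 cm^3


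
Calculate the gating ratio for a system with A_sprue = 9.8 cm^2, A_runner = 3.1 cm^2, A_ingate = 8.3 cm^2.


Sprue:Runner:Ingate = 1 : 3.1/9.8 : 8.3/9.8 = 1:0.32:0.85

Final answer: 1:0.32:0.85


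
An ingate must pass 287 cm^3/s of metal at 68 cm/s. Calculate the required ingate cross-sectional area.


Formula: A_ingate = Q / v  (continuity equation)
A = 287 cm^3/s / 68 cm/s = 4.2206 cm^2

Answer: 4.2206 cm^2


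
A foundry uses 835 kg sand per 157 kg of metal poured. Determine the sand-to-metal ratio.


Formula: Sand-to-Metal Ratio = W_sand / W_metal
Ratio = 835 kg / 157 kg = 5.3185

Final answer: 5.3185


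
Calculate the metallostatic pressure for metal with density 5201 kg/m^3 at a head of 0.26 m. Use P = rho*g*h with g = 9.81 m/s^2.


Formula: P = rho * g * h
rho * g = 5201 * 9.81 = 51021.81 N/m^3
P = 51021.81 * 0.26 = 13265.6706 Pa

13265.6706 Pa


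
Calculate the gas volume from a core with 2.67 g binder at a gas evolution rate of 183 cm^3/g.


Formula: V_gas = W_binder * gas_evolution_rate
V = 2.67 g * 183 cm^3/g = 488.6100 cm^3

Answer: 488.6100 cm^3


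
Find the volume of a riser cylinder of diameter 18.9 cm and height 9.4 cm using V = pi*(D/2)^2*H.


Formula: V = pi * (D/2)^2 * H  (cylinder volume)
Radius = D/2 = 18.9/2 = 9.45 cm
V = pi * 9.45^2 * 9.4 = 2637.1895 cm^3

Answer: 2637.1895 cm^3


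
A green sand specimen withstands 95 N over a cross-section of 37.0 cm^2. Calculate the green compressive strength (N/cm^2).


Formula: Compressive Strength = Force / Area
Strength = 95 N / 37.0 cm^2 = 2.5676 N/cm^2


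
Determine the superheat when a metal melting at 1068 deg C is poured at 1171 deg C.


Formula: Superheat = T_pour - T_melt
Superheat = 1171 - 1068 = 103 deg C

103 deg C


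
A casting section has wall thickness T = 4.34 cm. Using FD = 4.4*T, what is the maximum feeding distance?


Formula: FD = 4.4 * T  (riser feeding-distance rule)
FD = 4.4 * 4.34 cm = 19.0960 cm

Final answer: 19.0960 cm


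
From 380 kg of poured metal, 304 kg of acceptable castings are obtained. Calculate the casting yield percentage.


Formula: Casting Yield = (W_good / W_total) * 100
Yield = (304 kg / 380 kg) * 100 = 80.0000%

80.0000%


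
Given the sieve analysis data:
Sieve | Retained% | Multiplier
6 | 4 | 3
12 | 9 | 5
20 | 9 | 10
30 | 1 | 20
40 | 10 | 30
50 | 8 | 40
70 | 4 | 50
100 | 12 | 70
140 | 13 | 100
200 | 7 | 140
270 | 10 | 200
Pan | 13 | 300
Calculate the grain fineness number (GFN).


Formula: GFN = sum(pct * multiplier) / sum(pct)
sum(pct * multiplier) = 10007
sum(pct) = 100
GFN = 10007 / 100 = 100.07

Answer: 100.07


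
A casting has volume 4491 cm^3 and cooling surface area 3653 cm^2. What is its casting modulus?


Formula: Casting Modulus M = V / A
M = 4491 cm^3 / 3653 cm^2 = 1.2294 cm

Answer: 1.2294 cm


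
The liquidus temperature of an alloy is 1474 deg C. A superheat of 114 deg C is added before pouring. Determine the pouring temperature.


Formula: T_pour = T_melt + Superheat
T_pour = 1474 + 114 = 1588 deg C


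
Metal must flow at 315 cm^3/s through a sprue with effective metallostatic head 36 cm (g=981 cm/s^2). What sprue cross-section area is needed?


Formula: v = sqrt(2*g*h), A = Q/v
Velocity: v = sqrt(2 * 981 * 36) = sqrt(70632) = 265.7668 cm/s
Sprue area: A = Q / v = 315 / 265.7668 = 1.1852 cm^2


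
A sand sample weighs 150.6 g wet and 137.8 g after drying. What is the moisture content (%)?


Formula: MC = (W_wet - W_dry) / W_wet * 100
Water mass = 150.6 - 137.8 = 12.8 g
MC = 12.8 / 150.6 * 100 = 8.4993%

Answer: 8.4993%


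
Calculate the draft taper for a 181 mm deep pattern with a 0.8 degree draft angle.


Formula: taper = depth * tan(draft_angle)
tan(0.8 deg) = 0.0139635
taper = 181 mm * 0.0139635 = 2.5274 mm

Answer: 2.5274 mm


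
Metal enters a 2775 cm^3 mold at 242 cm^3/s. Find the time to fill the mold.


Formula: t_fill = V_mold / Q_flow
t = 2775 cm^3 / 242 cm^3/s = 11.4669 s

Final answer: 11.4669 s


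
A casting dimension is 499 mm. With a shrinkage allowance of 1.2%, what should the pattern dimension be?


Formula: L_pattern = L_casting * (1 + shrinkage_rate/100)
Shrinkage factor = 1 + 1.2/100 = 1.012
L_pattern = 499 mm * 1.012 = 504.9880 mm

Final answer: 504.9880 mm


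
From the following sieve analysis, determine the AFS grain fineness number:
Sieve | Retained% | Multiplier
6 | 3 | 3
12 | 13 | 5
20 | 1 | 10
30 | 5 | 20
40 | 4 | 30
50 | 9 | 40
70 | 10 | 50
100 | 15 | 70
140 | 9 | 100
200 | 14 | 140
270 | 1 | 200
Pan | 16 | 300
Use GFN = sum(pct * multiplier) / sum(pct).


Formula: GFN = sum(pct * multiplier) / sum(pct)
sum(pct * multiplier) = 10074
sum(pct) = 100
GFN = 10074 / 100 = 100.74

Answer: 100.74


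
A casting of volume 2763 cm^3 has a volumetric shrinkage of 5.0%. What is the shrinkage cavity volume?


Formula: V_shrink = V_casting * shrinkage_pct / 100
V_shrink = 2763 cm^3 * 5.0 / 100 = 138.1500 cm^3


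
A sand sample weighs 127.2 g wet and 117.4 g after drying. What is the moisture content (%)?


Formula: MC = (W_wet - W_dry) / W_wet * 100
Water mass = 127.2 - 117.4 = 9.8 g
MC = 9.8 / 127.2 * 100 = 7.7044%

Answer: 7.7044%


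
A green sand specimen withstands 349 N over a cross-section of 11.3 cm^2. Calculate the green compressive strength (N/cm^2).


Formula: Compressive Strength = Force / Area
Strength = 349 N / 11.3 cm^2 = 30.8850 N/cm^2


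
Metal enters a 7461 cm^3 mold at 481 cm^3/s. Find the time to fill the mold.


Formula: t_fill = V_mold / Q_flow
t = 7461 cm^3 / 481 cm^3/s = 15.5114 s

Final answer: 15.5114 s


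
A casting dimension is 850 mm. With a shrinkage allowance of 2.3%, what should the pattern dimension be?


Formula: L_pattern = L_casting * (1 + shrinkage_rate/100)
Shrinkage factor = 1 + 2.3/100 = 1.023
L_pattern = 850 mm * 1.023 = 869.5500 mm

Final answer: 869.5500 mm


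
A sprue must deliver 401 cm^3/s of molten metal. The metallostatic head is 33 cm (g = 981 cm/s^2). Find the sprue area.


Formula: v = sqrt(2*g*h), A = Q/v
Velocity: v = sqrt(2 * 981 * 33) = sqrt(64746) = 254.4524 cm/s
Sprue area: A = Q / v = 401 / 254.4524 = 1.5759 cm^2

1.5759 cm^2


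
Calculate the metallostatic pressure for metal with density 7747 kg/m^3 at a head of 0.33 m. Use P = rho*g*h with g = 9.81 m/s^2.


Formula: P = rho * g * h
rho * g = 7747 * 9.81 = 75998.07 N/m^3
P = 75998.07 * 0.33 = 25079.3631 Pa

Answer: 25079.3631 Pa


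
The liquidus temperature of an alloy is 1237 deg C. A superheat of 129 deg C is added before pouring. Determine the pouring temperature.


Formula: T_pour = T_melt + Superheat
T_pour = 1237 + 129 = 1366 deg C

Answer: 1366 deg C


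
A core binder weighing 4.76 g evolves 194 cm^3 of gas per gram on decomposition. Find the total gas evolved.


Formula: V_gas = W_binder * gas_evolution_rate
V = 4.76 g * 194 cm^3/g = 923.4400 cm^3

Answer: 923.4400 cm^3


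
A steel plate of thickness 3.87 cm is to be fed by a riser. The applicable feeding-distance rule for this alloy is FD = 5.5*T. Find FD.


Formula: FD = 5.5 * T  (riser feeding-distance rule)
FD = 5.5 * 3.87 cm = 21.2850 cm

Final answer: 21.2850 cm


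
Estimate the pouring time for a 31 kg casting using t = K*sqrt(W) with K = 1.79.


Formula: t = K * sqrt(W)
sqrt(W) = sqrt(31) = 5.56776
t = 1.79 * 5.56776 = 9.9663 s

Final answer: 9.9663 s


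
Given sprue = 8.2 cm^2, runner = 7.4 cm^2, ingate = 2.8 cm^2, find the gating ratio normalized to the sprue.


Sprue:Runner:Ingate = 1 : 7.4/8.2 : 2.8/8.2 = 1:0.90:0.34


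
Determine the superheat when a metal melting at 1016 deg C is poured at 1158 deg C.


Formula: Superheat = T_pour - T_melt
Superheat = 1158 - 1016 = 142 deg C

Final answer: 142 deg C


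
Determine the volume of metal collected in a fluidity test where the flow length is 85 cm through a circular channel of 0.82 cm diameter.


Formula: V = pi * (d/2)^2 * L  (cylinder volume)
Radius = 0.82/2 = 0.41 cm
V = pi * 0.41^2 * 85 = 44.8886 cm^3

Answer: 44.8886 cm^3


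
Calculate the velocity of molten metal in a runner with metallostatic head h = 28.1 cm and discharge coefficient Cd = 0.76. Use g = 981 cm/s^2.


Formula: v = Cd * sqrt(2 * g * h)  (Torricelli with discharge coefficient)
2*g*h = 2 * 981 * 28.1 = 55132.2 cm^2/s^2
sqrt(55132.2) = 234.80247 cm/s
v = 0.76 * 234.80247 = 178.4499 cm/s

Answer: 178.4499 cm/s


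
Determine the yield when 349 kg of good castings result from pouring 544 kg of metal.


Formula: Casting Yield = (W_good / W_total) * 100
Yield = (349 kg / 544 kg) * 100 = 64.1544%

64.1544%


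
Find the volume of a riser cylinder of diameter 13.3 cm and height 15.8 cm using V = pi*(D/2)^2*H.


Formula: V = pi * (D/2)^2 * H  (cylinder volume)
Radius = D/2 = 13.3/2 = 6.65 cm
V = pi * 6.65^2 * 15.8 = 2195.0795 cm^3

2195.0795 cm^3


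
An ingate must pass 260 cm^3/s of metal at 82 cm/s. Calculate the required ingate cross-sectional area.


Formula: A_ingate = Q / v  (continuity equation)
A = 260 cm^3/s / 82 cm/s = 3.1707 cm^2

Final answer: 3.1707 cm^2


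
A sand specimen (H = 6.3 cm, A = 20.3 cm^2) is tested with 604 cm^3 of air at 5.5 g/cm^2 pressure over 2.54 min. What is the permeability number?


Formula: Permeability Number P = (V * H) / (p * A * t)
Numerator: V * H = 604 * 6.3 = 3805.2
Denominator: p * A * t = 5.5 * 20.3 * 2.54 = 283.591
P = 3805.2 / 283.591 = 13.4179

Answer: 13.4179


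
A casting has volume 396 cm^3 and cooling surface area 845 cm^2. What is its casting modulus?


Formula: Casting Modulus M = V / A
M = 396 cm^3 / 845 cm^2 = 0.4686 cm

Answer: 0.4686 cm


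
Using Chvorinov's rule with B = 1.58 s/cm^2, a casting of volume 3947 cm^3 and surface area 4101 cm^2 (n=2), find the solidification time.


Formula: t_s = B * (V/A)^n  (Chvorinov's rule, n=2)
Modulus M = V/A = 3947/4101 = 0.962448 cm
M^2 = 0.962448^2 = 0.926306 cm^2
t_s = 1.58 * 0.926306 = 1.4636 s


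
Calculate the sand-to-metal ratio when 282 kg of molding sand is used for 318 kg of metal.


Formula: Sand-to-Metal Ratio = W_sand / W_metal
Ratio = 282 kg / 318 kg = 0.8868

0.8868


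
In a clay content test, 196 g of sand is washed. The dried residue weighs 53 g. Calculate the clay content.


Formula: Clay% = (W_total - W_washed) / W_total * 100
Clay mass = 196 - 53 = 143 g
Clay% = 143 / 196 * 100 = 72.9592%

72.9592%


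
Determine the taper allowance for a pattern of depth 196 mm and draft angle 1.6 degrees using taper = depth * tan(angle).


Formula: taper = depth * tan(draft_angle)
tan(1.6 deg) = 0.0279325
taper = 196 mm * 0.0279325 = 5.4748 mm


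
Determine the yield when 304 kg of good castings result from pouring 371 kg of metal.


Formula: Casting Yield = (W_good / W_total) * 100
Yield = (304 kg / 371 kg) * 100 = 81.9407%

Final answer: 81.9407%


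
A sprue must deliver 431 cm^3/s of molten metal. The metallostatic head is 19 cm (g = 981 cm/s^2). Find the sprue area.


Formula: v = sqrt(2*g*h), A = Q/v
Velocity: v = sqrt(2 * 981 * 19) = sqrt(37278) = 193.0751 cm/s
Sprue area: A = Q / v = 431 / 193.0751 = 2.2323 cm^2

Final answer: 2.2323 cm^2


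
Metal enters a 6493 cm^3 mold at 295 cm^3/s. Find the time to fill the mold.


Formula: t_fill = V_mold / Q_flow
t = 6493 cm^3 / 295 cm^3/s = 22.0102 s

22.0102 s


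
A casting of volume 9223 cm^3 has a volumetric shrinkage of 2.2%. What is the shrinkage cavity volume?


Formula: V_shrink = V_casting * shrinkage_pct / 100
V_shrink = 9223 cm^3 * 2.2 / 100 = 202.9060 cm^3

202.9060 cm^3


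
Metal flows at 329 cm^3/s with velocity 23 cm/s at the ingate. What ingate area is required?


Formula: A_ingate = Q / v  (continuity equation)
A = 329 cm^3/s / 23 cm/s = 14.3043 cm^2

14.3043 cm^2


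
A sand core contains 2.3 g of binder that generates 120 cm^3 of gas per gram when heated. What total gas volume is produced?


Formula: V_gas = W_binder * gas_evolution_rate
V = 2.3 g * 120 cm^3/g = 276.0000 cm^3

Answer: 276.0000 cm^3


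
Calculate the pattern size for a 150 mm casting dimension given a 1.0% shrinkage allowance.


Formula: L_pattern = L_casting * (1 + shrinkage_rate/100)
Shrinkage factor = 1 + 1.0/100 = 1.01
L_pattern = 150 mm * 1.01 = 151.5000 mm

Answer: 151.5000 mm


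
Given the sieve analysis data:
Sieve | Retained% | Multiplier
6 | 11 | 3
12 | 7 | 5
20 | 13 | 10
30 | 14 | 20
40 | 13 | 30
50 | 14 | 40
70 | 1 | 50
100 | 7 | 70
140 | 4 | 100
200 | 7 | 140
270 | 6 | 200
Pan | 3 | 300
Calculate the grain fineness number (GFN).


Formula: GFN = sum(pct * multiplier) / sum(pct)
sum(pct * multiplier) = 5448
sum(pct) = 100
GFN = 5448 / 100 = 54.48


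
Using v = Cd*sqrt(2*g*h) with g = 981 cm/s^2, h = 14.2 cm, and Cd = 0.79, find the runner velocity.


Formula: v = Cd * sqrt(2 * g * h)  (Torricelli with discharge coefficient)
2*g*h = 2 * 981 * 14.2 = 27860.4 cm^2/s^2
sqrt(27860.4) = 166.91435 cm/s
v = 0.79 * 166.91435 = 131.8623 cm/s


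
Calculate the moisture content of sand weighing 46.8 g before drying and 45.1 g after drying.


Formula: MC = (W_wet - W_dry) / W_wet * 100
Water mass = 46.8 - 45.1 = 1.7 g
MC = 1.7 / 46.8 * 100 = 3.6325%

Final answer: 3.6325%


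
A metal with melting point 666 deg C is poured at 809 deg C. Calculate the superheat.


Formula: Superheat = T_pour - T_melt
Superheat = 809 - 666 = 143 deg C

143 deg C


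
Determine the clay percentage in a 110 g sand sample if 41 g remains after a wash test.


Formula: Clay% = (W_total - W_washed) / W_total * 100
Clay mass = 110 - 41 = 69 g
Clay% = 69 / 110 * 100 = 62.7273%

62.7273%


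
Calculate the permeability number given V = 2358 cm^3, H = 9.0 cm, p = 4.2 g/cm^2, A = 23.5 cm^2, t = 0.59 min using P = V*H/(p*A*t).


Formula: Permeability Number P = (V * H) / (p * A * t)
Numerator: V * H = 2358 * 9.0 = 21222.0
Denominator: p * A * t = 4.2 * 23.5 * 0.59 = 58.233
P = 21222.0 / 58.233 = 364.4325

Answer: 364.4325


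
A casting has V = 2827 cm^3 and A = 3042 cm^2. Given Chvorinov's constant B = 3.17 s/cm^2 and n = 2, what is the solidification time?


Formula: t_s = B * (V/A)^n  (Chvorinov's rule, n=2)
Modulus M = V/A = 2827/3042 = 0.929323 cm
M^2 = 0.929323^2 = 0.863641 cm^2
t_s = 3.17 * 0.863641 = 2.7377 s


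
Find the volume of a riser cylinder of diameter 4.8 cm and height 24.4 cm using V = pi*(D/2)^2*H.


Formula: V = pi * (D/2)^2 * H  (cylinder volume)
Radius = D/2 = 4.8/2 = 2.4 cm
V = pi * 2.4^2 * 24.4 = 441.5320 cm^3

Final answer: 441.5320 cm^3


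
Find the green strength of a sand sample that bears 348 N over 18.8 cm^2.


Formula: Compressive Strength = Force / Area
Strength = 348 N / 18.8 cm^2 = 18.5106 N/cm^2

18.5106 N/cm^2


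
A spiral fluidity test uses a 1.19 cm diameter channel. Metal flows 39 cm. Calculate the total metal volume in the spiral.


Formula: V = pi * (d/2)^2 * L  (cylinder volume)
Radius = 1.19/2 = 0.595 cm
V = pi * 0.595^2 * 39 = 43.3759 cm^3


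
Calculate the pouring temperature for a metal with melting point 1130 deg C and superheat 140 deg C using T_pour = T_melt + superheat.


Formula: T_pour = T_melt + Superheat
T_pour = 1130 + 140 = 1270 deg C

Final answer: 1270 deg C


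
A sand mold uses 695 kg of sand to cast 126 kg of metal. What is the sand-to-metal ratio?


Formula: Sand-to-Metal Ratio = W_sand / W_metal
Ratio = 695 kg / 126 kg = 5.5159

Answer: 5.5159


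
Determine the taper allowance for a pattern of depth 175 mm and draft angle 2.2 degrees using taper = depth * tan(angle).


Formula: taper = depth * tan(draft_angle)
tan(2.2 deg) = 0.0384161
taper = 175 mm * 0.0384161 = 6.7228 mm


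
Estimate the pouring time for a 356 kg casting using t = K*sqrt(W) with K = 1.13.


Formula: t = K * sqrt(W)
sqrt(W) = sqrt(356) = 18.86796
t = 1.13 * 18.86796 = 21.3208 s

21.3208 s


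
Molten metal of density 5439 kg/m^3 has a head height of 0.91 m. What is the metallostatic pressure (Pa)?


Formula: P = rho * g * h
rho * g = 5439 * 9.81 = 53356.59 N/m^3
P = 53356.59 * 0.91 = 48554.4969 Pa

Final answer: 48554.4969 Pa


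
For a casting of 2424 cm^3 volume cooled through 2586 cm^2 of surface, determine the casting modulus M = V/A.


Formula: Casting Modulus M = V / A
M = 2424 cm^3 / 2586 cm^2 = 0.9374 cm


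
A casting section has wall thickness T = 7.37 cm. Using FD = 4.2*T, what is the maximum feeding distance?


Formula: FD = 4.2 * T  (riser feeding-distance rule)
FD = 4.2 * 7.37 cm = 30.9540 cm


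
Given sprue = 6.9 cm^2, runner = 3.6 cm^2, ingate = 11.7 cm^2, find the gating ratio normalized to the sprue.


Sprue:Runner:Ingate = 1 : 3.6/6.9 : 11.7/6.9 = 1:0.52:1.70

Final answer: 1:0.52:1.70


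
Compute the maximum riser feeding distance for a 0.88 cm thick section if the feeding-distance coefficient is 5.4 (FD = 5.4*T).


Formula: FD = 5.4 * T  (riser feeding-distance rule)
FD = 5.4 * 0.88 cm = 4.7520 cm

Answer: 4.7520 cm


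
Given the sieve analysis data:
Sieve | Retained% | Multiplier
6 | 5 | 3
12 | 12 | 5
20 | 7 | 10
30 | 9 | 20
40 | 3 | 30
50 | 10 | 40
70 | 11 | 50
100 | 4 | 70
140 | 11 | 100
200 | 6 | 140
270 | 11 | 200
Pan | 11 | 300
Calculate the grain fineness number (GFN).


Formula: GFN = sum(pct * multiplier) / sum(pct)
sum(pct * multiplier) = 9085
sum(pct) = 100
GFN = 9085 / 100 = 90.85

90.85


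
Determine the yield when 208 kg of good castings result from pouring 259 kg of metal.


Formula: Casting Yield = (W_good / W_total) * 100
Yield = (208 kg / 259 kg) * 100 = 80.3089%

80.3089%


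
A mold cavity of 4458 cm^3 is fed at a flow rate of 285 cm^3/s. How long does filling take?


Formula: t_fill = V_mold / Q_flow
t = 4458 cm^3 / 285 cm^3/s = 15.6421 s

Final answer: 15.6421 s


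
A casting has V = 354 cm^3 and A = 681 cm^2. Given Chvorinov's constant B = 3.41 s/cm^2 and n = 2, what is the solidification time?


Formula: t_s = B * (V/A)^n  (Chvorinov's rule, n=2)
Modulus M = V/A = 354/681 = 0.519824 cm
M^2 = 0.519824^2 = 0.270217 cm^2
t_s = 3.41 * 0.270217 = 0.9214 s

Final answer: 0.9214 s


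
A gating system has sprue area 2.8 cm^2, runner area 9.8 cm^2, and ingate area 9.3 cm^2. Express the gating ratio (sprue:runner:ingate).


Sprue:Runner:Ingate = 1 : 9.8/2.8 : 9.3/2.8 = 1:3.50:3.32

Final answer: 1:3.50:3.32


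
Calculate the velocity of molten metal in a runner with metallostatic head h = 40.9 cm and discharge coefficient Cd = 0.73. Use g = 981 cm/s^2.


Formula: v = Cd * sqrt(2 * g * h)  (Torricelli with discharge coefficient)
2*g*h = 2 * 981 * 40.9 = 80245.8 cm^2/s^2
sqrt(80245.8) = 283.27690 cm/s
v = 0.73 * 283.27690 = 206.7921 cm/s


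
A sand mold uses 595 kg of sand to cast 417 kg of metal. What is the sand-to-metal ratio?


Formula: Sand-to-Metal Ratio = W_sand / W_metal
Ratio = 595 kg / 417 kg = 1.4269

1.4269


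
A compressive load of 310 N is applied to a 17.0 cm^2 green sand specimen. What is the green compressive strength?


Formula: Compressive Strength = Force / Area
Strength = 310 N / 17.0 cm^2 = 18.2353 N/cm^2

Final answer: 18.2353 N/cm^2


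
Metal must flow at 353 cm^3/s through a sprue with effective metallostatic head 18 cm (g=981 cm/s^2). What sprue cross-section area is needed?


Formula: v = sqrt(2*g*h), A = Q/v
Velocity: v = sqrt(2 * 981 * 18) = sqrt(35316) = 187.9255 cm/s
Sprue area: A = Q / v = 353 / 187.9255 = 1.8784 cm^2

Answer: 1.8784 cm^2


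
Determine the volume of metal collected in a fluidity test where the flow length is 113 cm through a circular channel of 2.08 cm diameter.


Formula: V = pi * (d/2)^2 * L  (cylinder volume)
Radius = 2.08/2 = 1.04 cm
V = pi * 1.04^2 * 113 = 383.9680 cm^3

Answer: 383.9680 cm^3


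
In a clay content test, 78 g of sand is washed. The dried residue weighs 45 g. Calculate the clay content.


Formula: Clay% = (W_total - W_washed) / W_total * 100
Clay mass = 78 - 45 = 33 g
Clay% = 33 / 78 * 100 = 42.3077%

42.3077%


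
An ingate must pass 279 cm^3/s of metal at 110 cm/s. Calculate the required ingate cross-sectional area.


Formula: A_ingate = Q / v  (continuity equation)
A = 279 cm^3/s / 110 cm/s = 2.5364 cm^2

2.5364 cm^2


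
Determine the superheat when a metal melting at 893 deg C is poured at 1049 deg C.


Formula: Superheat = T_pour - T_melt
Superheat = 1049 - 893 = 156 deg C

Answer: 156 deg C


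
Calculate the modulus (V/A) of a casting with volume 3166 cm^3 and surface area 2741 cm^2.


Formula: Casting Modulus M = V / A
M = 3166 cm^3 / 2741 cm^2 = 1.1551 cm


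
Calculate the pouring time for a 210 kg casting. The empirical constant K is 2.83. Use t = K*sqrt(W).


Formula: t = K * sqrt(W)
sqrt(W) = sqrt(210) = 14.49138
t = 2.83 * 14.49138 = 41.0106 s

Final answer: 41.0106 s


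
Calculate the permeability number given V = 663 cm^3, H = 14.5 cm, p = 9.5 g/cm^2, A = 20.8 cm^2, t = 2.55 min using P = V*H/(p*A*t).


Formula: Permeability Number P = (V * H) / (p * A * t)
Numerator: V * H = 663 * 14.5 = 9613.5
Denominator: p * A * t = 9.5 * 20.8 * 2.55 = 503.88
P = 9613.5 / 503.88 = 19.0789

19.0789


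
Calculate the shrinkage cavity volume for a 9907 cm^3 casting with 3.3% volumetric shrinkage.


Formula: V_shrink = V_casting * shrinkage_pct / 100
V_shrink = 9907 cm^3 * 3.3 / 100 = 326.9310 cm^3


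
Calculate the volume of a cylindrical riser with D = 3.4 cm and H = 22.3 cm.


Formula: V = pi * (D/2)^2 * H  (cylinder volume)
Radius = D/2 = 3.4/2 = 1.7 cm
V = pi * 1.7^2 * 22.3 = 202.4662 cm^3

Final answer: 202.4662 cm^3


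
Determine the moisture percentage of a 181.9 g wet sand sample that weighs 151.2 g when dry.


Formula: MC = (W_wet - W_dry) / W_wet * 100
Water mass = 181.9 - 151.2 = 30.7 g
MC = 30.7 / 181.9 * 100 = 16.8774%


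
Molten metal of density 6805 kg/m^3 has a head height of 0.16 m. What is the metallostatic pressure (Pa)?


Formula: P = rho * g * h
rho * g = 6805 * 9.81 = 66757.05 N/m^3
P = 66757.05 * 0.16 = 10681.1280 Pa

10681.1280 Pa


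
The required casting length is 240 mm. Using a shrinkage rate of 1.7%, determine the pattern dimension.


Formula: L_pattern = L_casting * (1 + shrinkage_rate/100)
Shrinkage factor = 1 + 1.7/100 = 1.017
L_pattern = 240 mm * 1.017 = 244.0800 mm


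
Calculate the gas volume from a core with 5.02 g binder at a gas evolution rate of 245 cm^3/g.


Formula: V_gas = W_binder * gas_evolution_rate
V = 5.02 g * 245 cm^3/g = 1229.9000 cm^3

1229.9000 cm^3


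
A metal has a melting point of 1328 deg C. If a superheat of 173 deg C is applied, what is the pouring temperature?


Formula: T_pour = T_melt + Superheat
T_pour = 1328 + 173 = 1501 deg C

Final answer: 1501 deg C


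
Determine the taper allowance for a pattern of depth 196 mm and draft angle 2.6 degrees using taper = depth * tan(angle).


Formula: taper = depth * tan(draft_angle)
tan(2.6 deg) = 0.0454097
taper = 196 mm * 0.0454097 = 8.9003 mm


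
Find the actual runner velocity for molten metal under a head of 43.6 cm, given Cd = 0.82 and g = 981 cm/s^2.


Formula: v = Cd * sqrt(2 * g * h)  (Torricelli with discharge coefficient)
2*g*h = 2 * 981 * 43.6 = 85543.2 cm^2/s^2
sqrt(85543.2) = 292.47769 cm/s
v = 0.82 * 292.47769 = 239.8317 cm/s

239.8317 cm/s


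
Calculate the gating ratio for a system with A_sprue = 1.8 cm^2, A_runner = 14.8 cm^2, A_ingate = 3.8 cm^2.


Sprue:Runner:Ingate = 1 : 14.8/1.8 : 3.8/1.8 = 1:8.22:2.11

1:8.22:2.11


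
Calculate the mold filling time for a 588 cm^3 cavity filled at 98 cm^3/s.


Formula: t_fill = V_mold / Q_flow
t = 588 cm^3 / 98 cm^3/s = 6.0000 s

Final answer: 6.0000 s


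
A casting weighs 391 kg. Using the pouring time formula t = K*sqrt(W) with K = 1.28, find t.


Formula: t = K * sqrt(W)
sqrt(W) = sqrt(391) = 19.77372
t = 1.28 * 19.77372 = 25.3104 s


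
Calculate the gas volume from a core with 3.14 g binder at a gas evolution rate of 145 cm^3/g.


Formula: V_gas = W_binder * gas_evolution_rate
V = 3.14 g * 145 cm^3/g = 455.3000 cm^3

Answer: 455.3000 cm^3


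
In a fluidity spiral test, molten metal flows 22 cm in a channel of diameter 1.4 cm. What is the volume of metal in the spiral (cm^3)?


Formula: V = pi * (d/2)^2 * L  (cylinder volume)
Radius = 1.4/2 = 0.7 cm
V = pi * 0.7^2 * 22 = 33.8664 cm^3


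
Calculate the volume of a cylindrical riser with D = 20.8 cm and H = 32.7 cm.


Formula: V = pi * (D/2)^2 * H  (cylinder volume)
Radius = D/2 = 20.8/2 = 10.4 cm
V = pi * 10.4^2 * 32.7 = 11111.2854 cm^3

11111.2854 cm^3


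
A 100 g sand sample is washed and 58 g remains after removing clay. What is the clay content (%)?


Formula: Clay% = (W_total - W_washed) / W_total * 100
Clay mass = 100 - 58 = 42 g
Clay% = 42 / 100 * 100 = 42.0000%

Answer: 42.0000%


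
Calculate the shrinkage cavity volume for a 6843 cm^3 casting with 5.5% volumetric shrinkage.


Formula: V_shrink = V_casting * shrinkage_pct / 100
V_shrink = 6843 cm^3 * 5.5 / 100 = 376.3650 cm^3

376.3650 cm^3


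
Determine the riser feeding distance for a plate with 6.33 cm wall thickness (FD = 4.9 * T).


Formula: FD = 4.9 * T  (riser feeding-distance rule)
FD = 4.9 * 6.33 cm = 31.0170 cm

Answer: 31.0170 cm


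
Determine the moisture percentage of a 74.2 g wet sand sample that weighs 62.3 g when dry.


Formula: MC = (W_wet - W_dry) / W_wet * 100
Water mass = 74.2 - 62.3 = 11.9 g
MC = 11.9 / 74.2 * 100 = 16.0377%


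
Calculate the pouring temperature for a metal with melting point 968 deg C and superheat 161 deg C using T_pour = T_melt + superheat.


Formula: T_pour = T_melt + Superheat
T_pour = 968 + 161 = 1129 deg C


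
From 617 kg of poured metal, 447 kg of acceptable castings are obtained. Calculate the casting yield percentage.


Formula: Casting Yield = (W_good / W_total) * 100
Yield = (447 kg / 617 kg) * 100 = 72.4473%

Answer: 72.4473%


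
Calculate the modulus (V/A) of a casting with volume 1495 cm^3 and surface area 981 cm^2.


Formula: Casting Modulus M = V / A
M = 1495 cm^3 / 981 cm^2 = 1.5240 cm

1.5240 cm


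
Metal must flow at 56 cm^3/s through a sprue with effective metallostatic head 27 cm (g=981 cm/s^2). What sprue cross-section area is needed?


Formula: v = sqrt(2*g*h), A = Q/v
Velocity: v = sqrt(2 * 981 * 27) = sqrt(52974) = 230.1608 cm/s
Sprue area: A = Q / v = 56 / 230.1608 = 0.2433 cm^2

Final answer: 0.2433 cm^2


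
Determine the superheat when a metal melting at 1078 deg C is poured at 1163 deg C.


Formula: Superheat = T_pour - T_melt
Superheat = 1163 - 1078 = 85 deg C


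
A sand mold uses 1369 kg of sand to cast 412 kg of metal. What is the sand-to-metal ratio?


Formula: Sand-to-Metal Ratio = W_sand / W_metal
Ratio = 1369 kg / 412 kg = 3.3228


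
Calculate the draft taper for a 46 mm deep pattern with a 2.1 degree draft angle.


Formula: taper = depth * tan(draft_angle)
tan(2.1 deg) = 0.0366683
taper = 46 mm * 0.0366683 = 1.6867 mm

Answer: 1.6867 mm


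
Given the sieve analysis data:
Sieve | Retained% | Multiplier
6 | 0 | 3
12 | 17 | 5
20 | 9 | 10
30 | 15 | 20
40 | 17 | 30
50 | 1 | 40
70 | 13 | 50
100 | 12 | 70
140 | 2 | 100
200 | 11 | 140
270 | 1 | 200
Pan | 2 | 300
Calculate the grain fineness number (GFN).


Formula: GFN = sum(pct * multiplier) / sum(pct)
sum(pct * multiplier) = 5055
sum(pct) = 100
GFN = 5055 / 100 = 50.55

Answer: 50.55


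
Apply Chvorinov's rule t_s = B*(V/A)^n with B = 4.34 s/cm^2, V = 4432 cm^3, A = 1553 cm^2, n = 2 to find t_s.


Formula: t_s = B * (V/A)^n  (Chvorinov's rule, n=2)
Modulus M = V/A = 4432/1553 = 2.853831 cm
M^2 = 2.853831^2 = 8.144351 cm^2
t_s = 4.34 * 8.144351 = 35.3465 s

35.3465 s


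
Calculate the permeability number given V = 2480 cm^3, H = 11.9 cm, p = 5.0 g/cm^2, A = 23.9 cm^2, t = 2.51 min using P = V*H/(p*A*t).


Formula: Permeability Number P = (V * H) / (p * A * t)
Numerator: V * H = 2480 * 11.9 = 29512.0
Denominator: p * A * t = 5.0 * 23.9 * 2.51 = 299.945
P = 29512.0 / 299.945 = 98.3914

Final answer: 98.3914


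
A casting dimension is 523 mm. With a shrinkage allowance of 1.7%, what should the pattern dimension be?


Formula: L_pattern = L_casting * (1 + shrinkage_rate/100)
Shrinkage factor = 1 + 1.7/100 = 1.017
L_pattern = 523 mm * 1.017 = 531.8910 mm

Final answer: 531.8910 mm


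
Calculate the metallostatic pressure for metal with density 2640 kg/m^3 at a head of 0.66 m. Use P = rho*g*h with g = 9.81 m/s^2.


Formula: P = rho * g * h
rho * g = 2640 * 9.81 = 25898.4 N/m^3
P = 25898.4 * 0.66 = 17092.9440 Pa


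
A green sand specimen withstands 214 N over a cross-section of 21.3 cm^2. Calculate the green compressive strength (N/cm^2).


Formula: Compressive Strength = Force / Area
Strength = 214 N / 21.3 cm^2 = 10.0469 N/cm^2

Final answer: 10.0469 N/cm^2


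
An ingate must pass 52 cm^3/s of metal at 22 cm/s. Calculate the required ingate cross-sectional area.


Formula: A_ingate = Q / v  (continuity equation)
A = 52 cm^3/s / 22 cm/s = 2.3636 cm^2

Final answer: 2.3636 cm^2


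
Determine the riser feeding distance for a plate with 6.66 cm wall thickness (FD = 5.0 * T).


Formula: FD = 5.0 * T  (riser feeding-distance rule)
FD = 5.0 * 6.66 cm = 33.3000 cm


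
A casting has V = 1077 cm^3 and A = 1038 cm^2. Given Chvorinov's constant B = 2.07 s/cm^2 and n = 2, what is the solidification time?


Formula: t_s = B * (V/A)^n  (Chvorinov's rule, n=2)
Modulus M = V/A = 1077/1038 = 1.037572 cm
M^2 = 1.037572^2 = 1.076556 cm^2
t_s = 2.07 * 1.076556 = 2.2285 s

2.2285 s


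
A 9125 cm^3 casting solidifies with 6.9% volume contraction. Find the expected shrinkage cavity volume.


Formula: V_shrink = V_casting * shrinkage_pct / 100
V_shrink = 9125 cm^3 * 6.9 / 100 = 629.6250 cm^3

629.6250 cm^3


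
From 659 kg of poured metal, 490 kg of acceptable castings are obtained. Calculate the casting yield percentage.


Formula: Casting Yield = (W_good / W_total) * 100
Yield = (490 kg / 659 kg) * 100 = 74.3551%

Final answer: 74.3551%


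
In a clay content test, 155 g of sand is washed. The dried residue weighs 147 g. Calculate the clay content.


Formula: Clay% = (W_total - W_washed) / W_total * 100
Clay mass = 155 - 147 = 8 g
Clay% = 8 / 155 * 100 = 5.1613%


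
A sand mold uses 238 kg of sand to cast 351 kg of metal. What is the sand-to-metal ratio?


Formula: Sand-to-Metal Ratio = W_sand / W_metal
Ratio = 238 kg / 351 kg = 0.6781

Answer: 0.6781


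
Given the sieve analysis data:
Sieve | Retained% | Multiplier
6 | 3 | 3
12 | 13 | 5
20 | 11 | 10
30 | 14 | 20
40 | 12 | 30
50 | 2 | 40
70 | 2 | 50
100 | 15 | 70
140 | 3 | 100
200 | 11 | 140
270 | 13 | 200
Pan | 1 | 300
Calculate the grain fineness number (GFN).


Formula: GFN = sum(pct * multiplier) / sum(pct)
sum(pct * multiplier) = 6794
sum(pct) = 100
GFN = 6794 / 100 = 67.94

Final answer: 67.94


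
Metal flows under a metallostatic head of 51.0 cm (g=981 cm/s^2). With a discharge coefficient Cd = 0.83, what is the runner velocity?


Formula: v = Cd * sqrt(2 * g * h)  (Torricelli with discharge coefficient)
2*g*h = 2 * 981 * 51.0 = 100062.0 cm^2/s^2
sqrt(100062.0) = 316.32578 cm/s
v = 0.83 * 316.32578 = 262.5504 cm/s

Answer: 262.5504 cm/s


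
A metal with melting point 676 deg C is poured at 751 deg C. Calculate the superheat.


Formula: Superheat = T_pour - T_melt
Superheat = 751 - 676 = 75 deg C


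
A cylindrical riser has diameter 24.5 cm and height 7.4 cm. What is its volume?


Formula: V = pi * (D/2)^2 * H  (cylinder volume)
Radius = D/2 = 24.5/2 = 12.25 cm
V = pi * 12.25^2 * 7.4 = 3488.6208 cm^3


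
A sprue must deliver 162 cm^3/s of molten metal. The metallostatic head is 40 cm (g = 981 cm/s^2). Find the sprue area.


Formula: v = sqrt(2*g*h), A = Q/v
Velocity: v = sqrt(2 * 981 * 40) = sqrt(78480) = 280.1428 cm/s
Sprue area: A = Q / v = 162 / 280.1428 = 0.5783 cm^2

0.5783 cm^2


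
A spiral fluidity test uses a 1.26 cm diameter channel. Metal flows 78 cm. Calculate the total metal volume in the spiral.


Formula: V = pi * (d/2)^2 * L  (cylinder volume)
Radius = 1.26/2 = 0.63 cm
V = pi * 0.63^2 * 78 = 97.2581 cm^3


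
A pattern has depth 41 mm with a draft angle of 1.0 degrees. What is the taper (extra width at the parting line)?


Formula: taper = depth * tan(draft_angle)
tan(1.0 deg) = 0.0174551
taper = 41 mm * 0.0174551 = 0.7157 mm

Final answer: 0.7157 mm


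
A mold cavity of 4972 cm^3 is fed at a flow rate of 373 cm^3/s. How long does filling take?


Formula: t_fill = V_mold / Q_flow
t = 4972 cm^3 / 373 cm^3/s = 13.3298 s


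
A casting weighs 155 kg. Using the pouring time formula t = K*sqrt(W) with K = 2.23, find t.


Formula: t = K * sqrt(W)
sqrt(W) = sqrt(155) = 12.44990
t = 2.23 * 12.44990 = 27.7633 s

27.7633 s


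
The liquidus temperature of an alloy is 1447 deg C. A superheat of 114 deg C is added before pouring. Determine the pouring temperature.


Formula: T_pour = T_melt + Superheat
T_pour = 1447 + 114 = 1561 deg C

1561 deg C


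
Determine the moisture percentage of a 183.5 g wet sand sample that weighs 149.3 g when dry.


Formula: MC = (W_wet - W_dry) / W_wet * 100
Water mass = 183.5 - 149.3 = 34.2 g
MC = 34.2 / 183.5 * 100 = 18.6376%

Final answer: 18.6376%


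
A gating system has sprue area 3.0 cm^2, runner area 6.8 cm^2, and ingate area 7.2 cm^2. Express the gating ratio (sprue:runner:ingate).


Sprue:Runner:Ingate = 1 : 6.8/3.0 : 7.2/3.0 = 1:2.27:2.40

Answer: 1:2.27:2.40


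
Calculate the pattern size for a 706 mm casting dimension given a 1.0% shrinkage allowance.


Formula: L_pattern = L_casting * (1 + shrinkage_rate/100)
Shrinkage factor = 1 + 1.0/100 = 1.01
L_pattern = 706 mm * 1.01 = 713.0600 mm

Final answer: 713.0600 mm


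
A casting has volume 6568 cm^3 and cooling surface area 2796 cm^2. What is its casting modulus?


Formula: Casting Modulus M = V / A
M = 6568 cm^3 / 2796 cm^2 = 2.3491 cm


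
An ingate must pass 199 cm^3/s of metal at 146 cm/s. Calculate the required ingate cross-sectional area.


Formula: A_ingate = Q / v  (continuity equation)
A = 199 cm^3/s / 146 cm/s = 1.3630 cm^2

Final answer: 1.3630 cm^2


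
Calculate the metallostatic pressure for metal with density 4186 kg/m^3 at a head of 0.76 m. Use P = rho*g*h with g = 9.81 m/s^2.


Formula: P = rho * g * h
rho * g = 4186 * 9.81 = 41064.66 N/m^3
P = 41064.66 * 0.76 = 31209.1416 Pa

31209.1416 Pa


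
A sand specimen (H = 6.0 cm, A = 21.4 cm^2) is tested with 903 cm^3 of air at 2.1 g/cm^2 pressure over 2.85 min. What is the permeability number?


Formula: Permeability Number P = (V * H) / (p * A * t)
Numerator: V * H = 903 * 6.0 = 5418.0
Denominator: p * A * t = 2.1 * 21.4 * 2.85 = 128.079
P = 5418.0 / 128.079 = 42.3020

Final answer: 42.3020


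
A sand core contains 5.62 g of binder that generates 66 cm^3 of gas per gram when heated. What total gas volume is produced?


Formula: V_gas = W_binder * gas_evolution_rate
V = 5.62 g * 66 cm^3/g = 370.9200 cm^3


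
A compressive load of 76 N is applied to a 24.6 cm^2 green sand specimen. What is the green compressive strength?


Formula: Compressive Strength = Force / Area
Strength = 76 N / 24.6 cm^2 = 3.0894 N/cm^2

Answer: 3.0894 N/cm^2


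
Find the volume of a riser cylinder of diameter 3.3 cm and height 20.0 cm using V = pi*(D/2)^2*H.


Formula: V = pi * (D/2)^2 * H  (cylinder volume)
Radius = D/2 = 3.3/2 = 1.65 cm
V = pi * 1.65^2 * 20.0 = 171.0597 cm^3

Answer: 171.0597 cm^3


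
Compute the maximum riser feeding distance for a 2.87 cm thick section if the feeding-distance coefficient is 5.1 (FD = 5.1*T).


Formula: FD = 5.1 * T  (riser feeding-distance rule)
FD = 5.1 * 2.87 cm = 14.6370 cm

Answer: 14.6370 cm


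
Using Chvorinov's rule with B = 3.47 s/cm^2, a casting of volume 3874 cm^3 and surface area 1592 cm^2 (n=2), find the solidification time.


Formula: t_s = B * (V/A)^n  (Chvorinov's rule, n=2)
Modulus M = V/A = 3874/1592 = 2.433417 cm
M^2 = 2.433417^2 = 5.921518 cm^2
t_s = 3.47 * 5.921518 = 20.5477 s

Answer: 20.5477 s
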